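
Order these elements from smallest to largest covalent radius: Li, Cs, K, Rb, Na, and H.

H, Li, Na, K, Rb, Cs

Radius decreases left→right (rising Z_eff, same n) and increases top→bottom (higher n).
All are in group 1, so atomic radius increases down the group.
So from smallest to largest: H < Li < Na < K < Rb < Cs.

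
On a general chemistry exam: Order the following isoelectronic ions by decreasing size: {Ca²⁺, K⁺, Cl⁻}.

All of these have 18 electrons, so size is governed by nuclear charge alone: the more protons, the stronger the pull on the same electron cloud, and the smaller the ion.
Nuclear charges: Ca²⁺ (Z=20), K⁺ (Z=19), Cl⁻ (Z=17).
Largest to smallest: Cl⁻ > K⁺ > Ca²⁺.

Cl⁻ > K⁺ > Ca²⁺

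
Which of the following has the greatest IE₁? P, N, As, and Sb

N is in period 2, group 15; P is in period 3, group 15; As is in period 4, group 15; Sb is in period 5, group 15.
First ionization energy rises across a period (greater Z_eff holds electrons more tightly) and falls down a group (valence electrons are farther from the nucleus).
All are in group 15, so first ionization energy increases up the group.
The greatest IE₁ among these belongs to N.

N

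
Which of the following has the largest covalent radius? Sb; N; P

Sb

N is in period 2, group 15; P is in period 3, group 15; Sb is in period 5, group 15.
Radius decreases left→right (rising Z_eff, same n) and increases top→bottom (higher n).
All are in group 15, so atomic radius increases down the group.
The largest covalent radius among these belongs to Sb.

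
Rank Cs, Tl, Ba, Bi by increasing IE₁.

Cs, Ba, Tl, Bi

Cs is in period 6, group 1; Ba is in period 6, group 2; Tl is in period 6, group 13; Bi is in period 6, group 15.
Removing the outermost electron gets harder across a period and easier down a group.
All lie in period 6, so first ionization energy increases left to right.
So from lowest to highest: Cs < Ba < Tl < Bi.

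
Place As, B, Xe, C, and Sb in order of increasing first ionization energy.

B < Sb < As < C < Xe

B is in period 2, group 13; C is in period 2, group 14; As is in period 4, group 15; Sb is in period 5, group 15; Xe is in period 5, group 18.
Across a period the outer electron is held more tightly (higher IE₁); down a group it sits in a higher shell, more shielded, and comes off more easily.
Here both period and group differ, so the two effects have to be weighed against each other.
Sb > B: period and group pull opposite ways; the across-period shift dominates (831 vs 801 kJ/mol).
As > Sb: As sits above Sb in group 15, so the down-group effect alone puts As higher.
C > As: period and group pull opposite ways; the down-group shift dominates (1086 vs 947 kJ/mol).
Xe > C: period and group pull opposite ways; the across-period shift dominates (1170 vs 1086 kJ/mol).
Tabulated first ionization energy (kJ/mol): B 801, C 1086, As 947, Sb 831, Xe 1170.
So from lowest to highest: B < Sb < As < C < Xe.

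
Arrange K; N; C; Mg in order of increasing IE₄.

IE_4 is the cost of taking one more electron from the +3 cation: K³⁺ is already 2 electrons into the core; N³⁺ still has 2 valence electrons; C³⁺ still has 1 valence electron; Mg³⁺ is already 1 electron into the core.
Usually core removal costs more than valence removal, but here the competition is close: a tightly held n=2 valence electron can cost more to remove than an n=3 core electron, so the actual values have to decide it.
Valence configurations: N³⁺ [He]2s², C³⁺ [He]2s¹.
Approximate IE_4 values (kJ/mol): K 5877, N 7475, C 6223, Mg 10543.
Putting it together, IE_4: K < C < N < Mg.

K < C < N < Mg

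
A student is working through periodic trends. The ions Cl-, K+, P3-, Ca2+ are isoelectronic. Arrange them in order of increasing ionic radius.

All of these have 18 electrons, so size is governed by nuclear charge alone: the more protons, the stronger the pull on the same electron cloud, and the smaller the ion.
Nuclear charges: Ca2+ (Z=20), K+ (Z=19), Cl- (Z=17), P3- (Z=15).
Smallest to largest: Ca2+ < K+ < Cl- < P3-.

Ca2+ < K+ < Cl- < P3-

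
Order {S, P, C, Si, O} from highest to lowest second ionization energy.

O > C > S > P > Si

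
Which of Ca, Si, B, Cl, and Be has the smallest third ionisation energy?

Consider each +2 ion: Ca²⁺ is the bare [Ar] core; Si²⁺ still has 2 valence electrons; B²⁺ still has 1 valence electron; Cl²⁺ still has 5 valence electrons; Be²⁺ is the bare [He] core.
Pulling an electron out of a noble-gas core costs far more than removing a remaining valence electron, so Ca and Be sit at the high end of IE_3.
Valence configurations: Si²⁺ [Ne]3s², B²⁺ [He]2s¹, Cl²⁺ [Ne]3s²3p³.
Tabulated IE_3 (kJ/mol): Ca 4912, Si 3232, B 3660, Cl 3822, Be 14849.
So the third ionization energies run Si < B < Cl < Ca < Be.

Si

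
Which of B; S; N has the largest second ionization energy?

Consider each +1 ion: B⁺ still has 2 valence electrons; S⁺ still has 5 valence electrons; N⁺ still has 4 valence electrons.
All are still removing valence electrons, so compare the +1 ions as you would atoms: IE_2 generally rises across a period (higher Z_eff) and falls down a group (larger shell), subject to the usual subshell exceptions.
Valence configurations: B⁺ [He]2s², S⁺ [Ne]3s²3p³, N⁺ [He]2s²2p².
The numbers (kJ/mol): B 2427, S 2252, N 2856.
Overall IE_2 order: S < B < N.

N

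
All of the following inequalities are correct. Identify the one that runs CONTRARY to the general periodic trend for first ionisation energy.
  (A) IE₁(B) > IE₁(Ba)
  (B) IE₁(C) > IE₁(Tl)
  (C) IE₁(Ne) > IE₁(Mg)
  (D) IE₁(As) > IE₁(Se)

(D)

The general trend: first ionisation energy increases across a period and decreases down a group.
(A) B (period 2, group 13) vs Ba (period 6, group 2): the stated order agrees with the simple trend.
(B) C (period 2, group 14) vs Tl (period 6, group 13): the stated order agrees with the simple trend.
(C) Ne (period 2, group 18) vs Mg (period 3, group 2): the stated order agrees with the simple trend.
(D) As (period 4, group 15) vs Se (period 4, group 16): the stated order contradicts the simple trend.
The exception is (D): Se (4p⁴) ionizes more easily than half-filled As (4p³).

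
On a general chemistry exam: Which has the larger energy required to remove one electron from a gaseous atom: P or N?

N is in period 2, group 15; P is in period 3, group 15.
IE₁ increases left→right with effective nuclear charge and decreases top→bottom as the valence shell moves farther out.
All are in group 15, so first ionization energy increases up the group.
So N has the larger energy required to remove one electron from a gaseous atom (N > P).

N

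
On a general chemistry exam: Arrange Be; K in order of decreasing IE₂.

K > Be

Consider each +1 ion: Be⁺ still has 1 valence electron; K⁺ is the bare [Ar] core.
Core electrons are held far more tightly than valence electrons, so K tops the IE_2 order.
Approximate IE_2 values (kJ/mol): Be 1757, K 3052.
Putting it together, IE_2: Be < K.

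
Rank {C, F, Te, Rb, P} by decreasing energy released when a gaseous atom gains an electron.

F, Te, C, P, Rb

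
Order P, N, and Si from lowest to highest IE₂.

Si, P, N

Consider each +1 ion: P⁺ still has 4 valence electrons; N⁺ still has 4 valence electrons; Si⁺ still has 3 valence electrons.
All are still removing valence electrons, so compare the +1 ions as you would atoms: IE_2 generally rises across a period (higher Z_eff) and falls down a group (larger shell), subject to the usual subshell exceptions.
Valence configurations: P⁺ [Ne]3s²3p², N⁺ [He]2s²2p², Si⁺ [Ne]3s²3p¹.
Approximate IE_2 values (kJ/mol): P 1907, N 2856, Si 1577.
Overall IE_2 order: Si < P < N.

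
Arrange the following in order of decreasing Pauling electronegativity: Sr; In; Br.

Br is in period 4, group 17; Sr is in period 5, group 2; In is in period 5, group 13.
Atoms toward the upper right of the periodic table pull bonding electrons most strongly.
Neither a single period nor a single group — weigh both effects.
In > Sr: both are in period 5; the period trend gives In the larger value.
Br > In: relative to In, both the across-period and down-group shifts push Br's electronegativity up.
For reference (Pauling): Br 2.96, Sr 0.95, In 1.78.
So from highest to lowest: Br > In > Sr.

Br > In > Sr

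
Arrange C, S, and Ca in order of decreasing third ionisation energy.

IE_3 is the cost of taking one more electron from the +2 cation: C²⁺ still has 2 valence electrons; S²⁺ still has 4 valence electrons; Ca²⁺ is the bare [Ar] core.
Pulling an electron out of a noble-gas core costs far more than removing a remaining valence electron, so Ca sits at the high end of IE_3.
Valence configurations: C²⁺ [He]2s², S²⁺ [Ne]3s²3p².
Tabulated IE_3 (kJ/mol): C 4620, S 3357, Ca 4912.
Overall IE_3 order: S < C < Ca.

Ca > C > S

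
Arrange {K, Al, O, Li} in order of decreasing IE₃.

Li > O > K > Al

After 2 electrons have been removed, what remains? K²⁺ is already 1 electron into the core; Al²⁺ still has 1 valence electron; O²⁺ still has 4 valence electrons; Li²⁺ is already 1 electron into the core.
Usually core removal costs more than valence removal, but here the competition is close: a tightly held n=2 valence electron can cost more to remove than an n=3 core electron, so the actual values have to decide it.
Valence configurations: Al²⁺ [Ne]3s¹, O²⁺ [He]2s²2p².
The numbers (kJ/mol): K 4420, Al 2745, O 5300, Li 11815.
So the third ionization energies run Al < K < O < Li.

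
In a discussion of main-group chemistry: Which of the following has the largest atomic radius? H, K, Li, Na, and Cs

Cs

H is in period 1, group 1; Li is in period 2, group 1; Na is in period 3, group 1; K is in period 4, group 1; Cs is in period 6, group 1.
Atomic radius shrinks across a period as nuclear charge pulls the same shell inward, and grows down a group as new shells are added.
All are in group 1, so atomic radius increases down the group.
The largest atomic radius among these belongs to Cs.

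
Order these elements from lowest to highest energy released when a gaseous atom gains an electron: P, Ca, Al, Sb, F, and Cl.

F is in period 2, group 17; Al is in period 3, group 13; P is in period 3, group 15; Cl is in period 3, group 17; Ca is in period 4, group 2; Sb is in period 5, group 15.
Electron affinity generally becomes more exothermic across a period toward the halogens and less exothermic down a group.
These span different periods and groups, so the two trends combine.
Al > Ca: relative to Ca, both the across-period and down-group shifts push Al's electron affinity up.
P > Al: P lies to the right of Al in period 3, so the across-period effect alone puts P higher.
Sb > P: this pair runs against the simple trend — see the exception note.
F > Sb: both effects reinforce here, so F is clearly the higher of the two.
Cl > F: this pair runs against the simple trend — see the exception note.
Note the exception: Sb has a higher electron affinity than P, contrary to the simple trend — both are half-filled np³, but the pairing/repulsion penalty for the added electron shrinks as the p orbitals become larger and more diffuse down the group, and for Sb that outweighs the weaker nuclear attraction.
Note the exception: Cl has a higher electron affinity than F, contrary to the simple trend — F's small 2p subshell makes the incoming electron feel strong e⁻–e⁻ repulsion, so Cl actually releases more energy on gaining an electron.
Approximate values (kJ/mol): F 328, Al 42, P 72, Cl 349, Ca 2, Sb 103.
So from lowest to highest: Ca < Al < P < Sb < F < Cl.

Ca < Al < P < Sb < F < Cl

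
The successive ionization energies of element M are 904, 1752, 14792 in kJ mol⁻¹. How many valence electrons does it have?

Look for the largest jump between consecutive ionization energies: IE3/IE2 ≈ 8.4, far larger than any earlier ratio.
That jump marks the point where a core electron is being removed. So the atom has 2 valence electrons.

2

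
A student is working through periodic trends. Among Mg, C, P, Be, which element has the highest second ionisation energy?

Consider each +1 ion: Mg⁺ still has 1 valence electron; C⁺ still has 3 valence electrons; P⁺ still has 4 valence electrons; Be⁺ still has 1 valence electron.
All are still removing valence electrons, so compare the +1 ions as you would atoms: IE_2 generally rises across a period (higher Z_eff) and falls down a group (larger shell), subject to the usual subshell exceptions.
Valence configurations: Mg⁺ [Ne]3s¹, C⁺ [He]2s²2p¹, P⁺ [Ne]3s²3p², Be⁺ [He]2s¹.
Tabulated IE_2 (kJ/mol): Mg 1451, C 2353, P 1907, Be 1757.
Putting it together, IE_2: Mg < Be < P < C.

C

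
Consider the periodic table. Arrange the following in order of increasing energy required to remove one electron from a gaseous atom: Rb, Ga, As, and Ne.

Across a period the outer electron is held more tightly (higher IE₁); down a group it sits in a higher shell, more shielded, and comes off more easily.
Here both period and group differ, so the two effects have to be weighed against each other.
Ga > Rb: both effects reinforce here, so Ga is clearly the higher of the two.
As > Ga: As lies to the right of Ga in period 4, so the across-period effect alone puts As higher.
Ne > As: both effects reinforce here, so Ne is clearly the higher of the two.
Approximate values (kJ/mol): Ne 2081, Ga 579, As 947, Rb 403.
So from lowest to highest: Rb < Ga < As < Ne.

Rb < Ga < As < Ne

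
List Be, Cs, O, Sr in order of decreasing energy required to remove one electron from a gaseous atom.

Be is in period 2, group 2; O is in period 2, group 16; Sr is in period 5, group 2; Cs is in period 6, group 1.
IE₁ increases left→right with effective nuclear charge and decreases top→bottom as the valence shell moves farther out.
Neither a single period nor a single group — weigh both effects.
Sr > Cs: both effects reinforce here, so Sr is clearly the higher of the two.
Be > Sr: Be sits above Sr in group 2, so the down-group effect alone puts Be higher.
O > Be: O lies to the right of Be in period 2, so the across-period effect alone puts O higher.
For reference (kJ/mol): Be 900, O 1314, Sr 550, Cs 376.
So from highest to lowest: O > Be > Sr > Cs.

O, Be, Sr, Cs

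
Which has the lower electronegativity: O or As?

As

Electronegativity increases across a period and decreases down a group, tracking effective nuclear charge and atomic size.
These span different periods and groups, so the two trends combine.
O > As: both effects reinforce here, so O is clearly the higher of the two.
Approximate values (Pauling): O 3.44, As 2.18.
So As has the lower electronegativity (As < O).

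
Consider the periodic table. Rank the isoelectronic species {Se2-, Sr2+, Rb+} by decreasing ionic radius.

Se2- > Rb+ > Sr2+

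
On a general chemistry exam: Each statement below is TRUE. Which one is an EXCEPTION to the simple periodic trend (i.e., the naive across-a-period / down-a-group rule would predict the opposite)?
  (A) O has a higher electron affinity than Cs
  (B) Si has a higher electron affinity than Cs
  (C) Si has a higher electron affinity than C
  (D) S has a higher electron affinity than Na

The general trend: electron affinity increases across a period and decreases down a group.
(A) O (period 2, group 16) vs Cs (period 6, group 1): the stated order agrees with the simple trend.
(B) Si (period 3, group 14) vs Cs (period 6, group 1): the stated order agrees with the simple trend.
(C) Si (period 3, group 14) vs C (period 2, group 14): the stated order contradicts the simple trend.
(D) S (period 3, group 16) vs Na (period 3, group 1): the stated order agrees with the simple trend.
The exception is (C): Si's larger, more diffuse 3p orbitals accept an added electron slightly more readily than C's compact 2p.

(C)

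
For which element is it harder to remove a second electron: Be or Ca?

Consider each +1 ion: Be⁺ still has 1 valence electron; Ca⁺ still has 1 valence electron.
All are still removing valence electrons, so compare the +1 ions as you would atoms: IE_2 generally rises across a period (higher Z_eff) and falls down a group (larger shell), subject to the usual subshell exceptions.
Valence configurations: Be⁺ [He]2s¹, Ca⁺ [Ar]4s¹.
Approximate IE_2 values (kJ/mol): Be 1757, Ca 1145.
Hence IE_2: Ca < Be.

Be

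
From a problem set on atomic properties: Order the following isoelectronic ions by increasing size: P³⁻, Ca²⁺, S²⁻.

All of these have 18 electrons, so size is governed by nuclear charge alone: the more protons, the stronger the pull on the same electron cloud, and the smaller the ion.
Nuclear charges: Ca²⁺ (Z=20), S²⁻ (Z=16), P³⁻ (Z=15).
Smallest to largest: Ca²⁺ < S²⁻ < P³⁻.

Ca²⁺, S²⁻, P³⁻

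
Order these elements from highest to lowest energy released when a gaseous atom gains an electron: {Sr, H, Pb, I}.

H is in period 1, group 1; Sr is in period 5, group 2; I is in period 5, group 17; Pb is in period 6, group 14.
Electron affinity generally becomes more exothermic across a period toward the halogens and less exothermic down a group.
These span different periods and groups, so the two trends combine.
Pb > Sr: the two effects oppose for this pair; the across-period effect wins (35 vs 5 kJ/mol).
H > Pb: the two effects oppose for this pair; the down-group effect wins (73 vs 35 kJ/mol).
I > H: the two effects oppose for this pair; the across-period effect wins (295 vs 73 kJ/mol).
Approximate values (kJ/mol): H 73, Sr 5, I 295, Pb 35.
So from highest to lowest: I > H > Pb > Sr.

I > H > Pb > Sr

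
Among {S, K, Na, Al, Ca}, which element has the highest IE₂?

After 1 electron has been removed, what remains? S⁺ still has 5 valence electrons; K⁺ is the bare [Ar] core; Na⁺ is the bare [Ne] core; Al⁺ still has 2 valence electrons; Ca⁺ still has 1 valence electron.
Core electrons are held far more tightly than valence electrons, so K and Na top the IE_2 order.
Valence configurations: S⁺ [Ne]3s²3p³, Al⁺ [Ne]3s², Ca⁺ [Ar]4s¹.
The numbers (kJ/mol): S 2252, K 3052, Na 4562, Al 1817, Ca 1145.
Putting it together, IE_2: Ca < Al < S < K < Na.

Na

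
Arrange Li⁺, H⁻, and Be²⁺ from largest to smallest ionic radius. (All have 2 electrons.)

H⁻ > Li⁺ > Be²⁺

All of these have 2 electrons, so size is governed by nuclear charge alone: the more protons, the stronger the pull on the same electron cloud, and the smaller the ion.
Nuclear charges: Be²⁺ (Z=4), Li⁺ (Z=3), H⁻ (Z=1).
Largest to smallest: H⁻ > Li⁺ > Be²⁺.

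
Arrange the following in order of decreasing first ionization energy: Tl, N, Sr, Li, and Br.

N > Br > Tl > Sr > Li

Li is in period 2, group 1; N is in period 2, group 15; Br is in period 4, group 17; Sr is in period 5, group 2; Tl is in period 6, group 13.
First ionization energy rises across a period (greater Z_eff holds electrons more tightly) and falls down a group (valence electrons are farther from the nucleus).
These span different periods and groups, so the two trends combine.
Sr > Li: period and group pull opposite ways; the across-period shift dominates (550 vs 520 kJ/mol).
Tl > Sr: period and group pull opposite ways; the across-period shift dominates (589 vs 550 kJ/mol).
Br > Tl: relative to Tl, both the across-period and down-group shifts push Br's first ionization energy up.
N > Br: the two effects oppose for this pair; the down-group effect wins (1402 vs 1140 kJ/mol).
For reference (kJ/mol): Li 520, N 1402, Br 1140, Sr 550, Tl 589.
So from highest to lowest: N > Br > Tl > Sr > Li.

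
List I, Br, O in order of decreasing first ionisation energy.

O > Br > I

O is in period 2, group 16; Br is in period 4, group 17; I is in period 5, group 17.
First ionization energy rises across a period (greater Z_eff holds electrons more tightly) and falls down a group (valence electrons are farther from the nucleus).
These span different periods and groups, so the two trends combine.
Br > I: they share group 17; the group trend gives Br the larger value.
O > Br: period and group pull opposite ways; the down-group shift dominates (1314 vs 1140 kJ/mol).
For reference (kJ/mol): O 1314, Br 1140, I 1008.
So from highest to lowest: O > Br > I.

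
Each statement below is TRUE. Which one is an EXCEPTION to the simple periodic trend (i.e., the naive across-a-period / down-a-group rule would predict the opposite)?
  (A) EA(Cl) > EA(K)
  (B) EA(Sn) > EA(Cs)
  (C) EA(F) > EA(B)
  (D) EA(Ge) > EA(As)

The general trend: electron affinity increases across a period and decreases down a group.
(A) Cl (period 3, group 17) vs K (period 4, group 1): the stated order agrees with the simple trend.
(B) Sn (period 5, group 14) vs Cs (period 6, group 1): the stated order agrees with the simple trend.
(C) F (period 2, group 17) vs B (period 2, group 13): the stated order agrees with the simple trend.
(D) Ge (period 4, group 14) vs As (period 4, group 15): the stated order contradicts the simple trend.
The exception is (D): adding an electron to As's half-filled 4p³ is unfavourable, so Ge (4p²) has the more exothermic EA.

(D)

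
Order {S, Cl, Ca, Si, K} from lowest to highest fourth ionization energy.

Si < S < Cl < K < Ca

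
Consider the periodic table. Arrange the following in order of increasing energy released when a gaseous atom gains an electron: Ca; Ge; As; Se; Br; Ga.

Ca < Ga < As < Ge < Se < Br

EA tends to increase across a period and decrease down a group, though the pattern is less regular than for IE or radius.
All lie in period 4; the across-period trend (electron affinity increases left to right) applies, with the exception below.
Note the exception: Ge has a higher electron affinity than As, contrary to the simple trend — adding an electron to As's half-filled 4p³ is unfavourable, so Ge (4p²) has the more exothermic EA.
For reference (kJ/mol): Ca 2, Ga 29, Ge 119, As 78, Se 195, Br 325.
So from lowest to highest: Ca < Ga < As < Ge < Se < Br.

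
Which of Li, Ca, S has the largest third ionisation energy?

Li

IE_3 is the cost of taking one more electron from the +2 cation: Li²⁺ is already 1 electron into the core; Ca²⁺ is the bare [Ar] core; S²⁺ still has 4 valence electrons.
Breaking into a closed-shell core is much more expensive than removing a leftover valence electron — Ca and Li have the largest IE_3 here.
The numbers (kJ/mol): Li 11815, Ca 4912, S 3357.
So the third ionization energies run S < Ca < Li.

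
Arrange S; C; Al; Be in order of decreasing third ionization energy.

Consider each +2 ion: S²⁺ still has 4 valence electrons; C²⁺ still has 2 valence electrons; Al²⁺ still has 1 valence electron; Be²⁺ is the bare [He] core.
Core electrons are held far more tightly than valence electrons, so Be tops the IE_3 order.
Valence configurations: S²⁺ [Ne]3s²3p², C²⁺ [He]2s², Al²⁺ [Ne]3s¹.
Approximate IE_3 values (kJ/mol): S 3357, C 4620, Al 2745, Be 14849.
So the third ionization energies run Al < S < C < Be.

Be, C, S, Al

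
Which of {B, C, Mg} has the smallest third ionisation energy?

B

Consider each +2 ion: B²⁺ still has 1 valence electron; C²⁺ still has 2 valence electrons; Mg²⁺ is the bare [Ne] core.
Pulling an electron out of a noble-gas core costs far more than removing a remaining valence electron, so Mg sits at the high end of IE_3.
Valence configurations: B²⁺ [He]2s¹, C²⁺ [He]2s².
Tabulated IE_3 (kJ/mol): B 3660, C 4620, Mg 7733.
Putting it together, IE_3: B < C < Mg.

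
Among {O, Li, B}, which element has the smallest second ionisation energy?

B

After 1 electron has been removed, what remains? O⁺ still has 5 valence electrons; Li⁺ is the bare [He] core; B⁺ still has 2 valence electrons.
Pulling an electron out of a noble-gas core costs far more than removing a remaining valence electron, so Li sits at the high end of IE_2.
Valence configurations: O⁺ [He]2s²2p³, B⁺ [He]2s².
Approximate IE_2 values (kJ/mol): O 3388, Li 7298, B 2427.
Overall IE_2 order: B < O < Li.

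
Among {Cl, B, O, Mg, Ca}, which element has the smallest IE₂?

Ca

After 1 electron has been removed, what remains? Cl⁺ still has 6 valence electrons; B⁺ still has 2 valence electrons; O⁺ still has 5 valence electrons; Mg⁺ still has 1 valence electron; Ca⁺ still has 1 valence electron.
All are still removing valence electrons, so compare the +1 ions as you would atoms: IE_2 generally rises across a period (higher Z_eff) and falls down a group (larger shell), subject to the usual subshell exceptions.
Valence configurations: Cl⁺ [Ne]3s²3p⁴, B⁺ [He]2s², O⁺ [He]2s²2p³, Mg⁺ [Ne]3s¹, Ca⁺ [Ar]4s¹.
The numbers (kJ/mol): Cl 2298, B 2427, O 3388, Mg 1451, Ca 1145.
So the second ionization energies run Ca < Mg < Cl < B < O.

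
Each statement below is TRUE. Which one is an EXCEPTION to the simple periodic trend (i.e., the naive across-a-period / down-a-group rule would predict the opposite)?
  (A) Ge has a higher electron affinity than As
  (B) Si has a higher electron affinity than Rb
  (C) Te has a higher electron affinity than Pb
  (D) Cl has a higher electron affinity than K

(A)

The general trend: electron affinity increases across a period and decreases down a group.
(A) Ge (period 4, group 14) vs As (period 4, group 15): the stated order contradicts the simple trend.
(B) Si (period 3, group 14) vs Rb (period 5, group 1): the stated order agrees with the simple trend.
(C) Te (period 5, group 16) vs Pb (period 6, group 14): the stated order agrees with the simple trend.
(D) Cl (period 3, group 17) vs K (period 4, group 1): the stated order agrees with the simple trend.
The exception is (A): adding an electron to As's half-filled 4p³ is unfavourable, so Ge (4p²) has the more exothermic EA.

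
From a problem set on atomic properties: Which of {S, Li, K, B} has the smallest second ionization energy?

IE_2 is the cost of taking one more electron from the +1 cation: S⁺ still has 5 valence electrons; Li⁺ is the bare [He] core; K⁺ is the bare [Ar] core; B⁺ still has 2 valence electrons.
Pulling an electron out of a noble-gas core costs far more than removing a remaining valence electron, so K and Li sit at the high end of IE_2.
Valence configurations: S⁺ [Ne]3s²3p³, B⁺ [He]2s².
Approximate IE_2 values (kJ/mol): S 2252, Li 7298, K 3052, B 2427.
Putting it together, IE_2: S < B < K < Li.

S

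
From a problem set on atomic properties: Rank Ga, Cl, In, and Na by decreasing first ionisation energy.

Cl > Ga > In > Na

Across a period the outer electron is held more tightly (higher IE₁); down a group it sits in a higher shell, more shielded, and comes off more easily.
Here both period and group differ, so the two effects have to be weighed against each other.
In > Na: period and group pull opposite ways; the across-period shift dominates (558 vs 496 kJ/mol).
Ga > In: Ga sits above In in group 13, so the down-group effect alone puts Ga higher.
Cl > Ga: relative to Ga, both the across-period and down-group shifts push Cl's first ionization energy up.
Tabulated first ionization energy (kJ/mol): Na 496, Cl 1251, Ga 579, In 558.
So from highest to lowest: Cl > Ga > In > Na.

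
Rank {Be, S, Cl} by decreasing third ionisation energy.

Be, Cl, S

The third ionization energy removes an electron from the +2 ion. For each element: Be²⁺ is the bare [He] core; S²⁺ still has 4 valence electrons; Cl²⁺ still has 5 valence electrons.
Breaking into a closed-shell core is much more expensive than removing a leftover valence electron — Be has the largest IE_3 here.
Valence configurations: S²⁺ [Ne]3s²3p², Cl²⁺ [Ne]3s²3p³.
Approximate IE_3 values (kJ/mol): Be 14849, S 3357, Cl 3822.
Putting it together, IE_3: S < Cl < Be.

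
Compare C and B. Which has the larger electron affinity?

B is in period 2, group 13; C is in period 2, group 14.
Atoms with high Z_eff and room in the valence shell (especially the halogens) have the most exothermic electron affinities.
All lie in period 2, so electron affinity increases left to right.
So C has the larger electron affinity (C > B).

C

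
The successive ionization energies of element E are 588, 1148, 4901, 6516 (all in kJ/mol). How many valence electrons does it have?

Look for the largest jump between consecutive ionization energies: IE3/IE2 ≈ 4.3, far larger than any earlier ratio.
That jump marks the point where a core electron is being removed. So the atom has 2 valence electrons.

2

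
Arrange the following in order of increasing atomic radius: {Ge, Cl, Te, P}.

Cl, P, Ge, Te

P is in period 3, group 15; Cl is in period 3, group 17; Ge is in period 4, group 14; Te is in period 5, group 16.
Radius decreases left→right (rising Z_eff, same n) and increases top→bottom (higher n).
These span different periods and groups, so the two trends combine.
P > Cl: P lies to the left of Cl in period 3, so the across-period effect alone puts P larger.
Ge > P: both effects reinforce here, so Ge is clearly the larger of the two.
Te > Ge: period and group pull opposite ways; the down-group shift dominates (136 vs 121 pm).
Tabulated atomic radius (pm): P 111, Cl 99, Ge 121, Te 136.
So from smallest to largest: Cl < P < Ge < Te.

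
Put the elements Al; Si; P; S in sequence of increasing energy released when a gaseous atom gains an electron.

Al is in period 3, group 13; Si is in period 3, group 14; P is in period 3, group 15; S is in period 3, group 16.
Atoms with high Z_eff and room in the valence shell (especially the halogens) have the most exothermic electron affinities.
All lie in period 3; the across-period trend (electron affinity increases left to right) applies, with the exception below.
Note the exception: Si has a higher electron affinity than P, contrary to the simple trend — adding an electron to P's half-filled 3p³ is unfavourable, so Si (3p²) has the more exothermic EA.
Approximate values (kJ/mol): Al 42, Si 134, P 72, S 200.
So from lowest to highest: Al < P < Si < S.

Al < P < Si < S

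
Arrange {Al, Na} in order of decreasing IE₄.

Al > Na

IE_4 is the cost of taking one more electron from the +3 cation: Al³⁺ is the bare [Ne] core; Na³⁺ is already 2 electrons into the core.
All of these are removing an electron from a noble-gas core or deeper; the smaller core (lower principal quantum number) is held far more tightly, and within a period the higher nuclear charge binds the same core more tightly.
Tabulated IE_4 (kJ/mol): Al 11577, Na 9543.
Hence IE_4: Na < Al.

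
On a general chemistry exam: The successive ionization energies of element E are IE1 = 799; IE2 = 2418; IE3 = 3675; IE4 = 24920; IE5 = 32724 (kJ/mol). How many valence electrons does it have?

Look for the largest jump between consecutive ionization energies: IE4/IE3 ≈ 6.8, far larger than any earlier ratio.
That jump marks the point where a core electron is being removed. So the atom has 3 valence electrons.

3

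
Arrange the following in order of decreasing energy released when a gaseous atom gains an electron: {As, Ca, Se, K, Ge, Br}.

K is in period 4, group 1; Ca is in period 4, group 2; Ge is in period 4, group 14; As is in period 4, group 15; Se is in period 4, group 16; Br is in period 4, group 17.
Electron affinity generally becomes more exothermic across a period toward the halogens and less exothermic down a group.
All lie in period 4; the across-period trend (electron affinity increases left to right) applies, with the exception below.
Note the exception: K has a higher electron affinity than Ca, contrary to the simple trend — adding an electron to Ca (ns²) has to open a new, higher-energy np subshell, which is unfavourable.
Note the exception: Ge has a higher electron affinity than As, contrary to the simple trend — adding an electron to As's half-filled 4p³ is unfavourable, so Ge (4p²) has the more exothermic EA.
For reference (kJ/mol): K 48, Ca 2, Ge 119, As 78, Se 195, Br 325.
So from highest to lowest: Br > Se > Ge > As > K > Ca.

Br > Se > Ge > As > K > Ca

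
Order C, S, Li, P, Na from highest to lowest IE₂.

Li > Na > C > S > P

Consider each +1 ion: C⁺ still has 3 valence electrons; S⁺ still has 5 valence electrons; Li⁺ is the bare [He] core; P⁺ still has 4 valence electrons; Na⁺ is the bare [Ne] core.
Pulling an electron out of a noble-gas core costs far more than removing a remaining valence electron, so Na and Li sit at the high end of IE_2.
Valence configurations: C⁺ [He]2s²2p¹, S⁺ [Ne]3s²3p³, P⁺ [Ne]3s²3p².
Tabulated IE_2 (kJ/mol): C 2353, S 2252, Li 7298, P 1907, Na 4562.
Putting it together, IE_2: P < S < C < Na < Li.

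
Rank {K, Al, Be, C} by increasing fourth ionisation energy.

K, C, Al, Be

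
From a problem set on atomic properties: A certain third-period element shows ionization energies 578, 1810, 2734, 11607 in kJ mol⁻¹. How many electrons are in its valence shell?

3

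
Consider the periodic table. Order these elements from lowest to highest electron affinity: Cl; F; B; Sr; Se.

Sr < B < Se < F < Cl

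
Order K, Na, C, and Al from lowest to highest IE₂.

Al, C, K, Na

The second ionization energy removes an electron from the +1 ion. For each element: K⁺ is the bare [Ar] core; Na⁺ is the bare [Ne] core; C⁺ still has 3 valence electrons; Al⁺ still has 2 valence electrons.
Core electrons are held far more tightly than valence electrons, so K and Na top the IE_2 order.
Valence configurations: C⁺ [He]2s²2p¹, Al⁺ [Ne]3s².
Tabulated IE_2 (kJ/mol): K 3052, Na 4562, C 2353, Al 1817.
So the second ionization energies run Al < C < K < Na.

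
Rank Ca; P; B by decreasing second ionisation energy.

Consider each +1 ion: Ca⁺ still has 1 valence electron; P⁺ still has 4 valence electrons; B⁺ still has 2 valence electrons.
All are still removing valence electrons, so compare the +1 ions as you would atoms: IE_2 generally rises across a period (higher Z_eff) and falls down a group (larger shell), subject to the usual subshell exceptions.
Valence configurations: Ca⁺ [Ar]4s¹, P⁺ [Ne]3s²3p², B⁺ [He]2s².
Approximate IE_2 values (kJ/mol): Ca 1145, P 1907, B 2427.
So the second ionization energies run Ca < P < B.

B > P > Ca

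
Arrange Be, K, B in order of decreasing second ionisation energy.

K > B > Be

After 1 electron has been removed, what remains? Be⁺ still has 1 valence electron; K⁺ is the bare [Ar] core; B⁺ still has 2 valence electrons.
Pulling an electron out of a noble-gas core costs far more than removing a remaining valence electron, so K sits at the high end of IE_2.
Valence configurations: Be⁺ [He]2s¹, B⁺ [He]2s².
Tabulated IE_2 (kJ/mol): Be 1757, K 3052, B 2427.
So the second ionization energies run Be < B < K.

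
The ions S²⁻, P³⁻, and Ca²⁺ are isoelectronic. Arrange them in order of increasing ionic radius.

Ca²⁺ < S²⁻ < P³⁻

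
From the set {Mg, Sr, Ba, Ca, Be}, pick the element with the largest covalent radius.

Ba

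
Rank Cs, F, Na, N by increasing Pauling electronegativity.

Cs < Na < N < F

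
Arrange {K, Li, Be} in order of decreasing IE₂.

Li, K, Be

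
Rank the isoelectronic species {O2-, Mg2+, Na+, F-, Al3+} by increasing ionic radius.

All of these have 10 electrons, so size is governed by nuclear charge alone: the more protons, the stronger the pull on the same electron cloud, and the smaller the ion.
Nuclear charges: Al3+ (Z=13), Mg2+ (Z=12), Na+ (Z=11), F- (Z=9), O2- (Z=8).
Smallest to largest: Al3+ < Mg2+ < Na+ < F- < O2-.

Al3+ < Mg2+ < Na+ < F- < O2-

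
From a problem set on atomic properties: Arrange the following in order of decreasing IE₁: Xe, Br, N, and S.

N, Xe, Br, S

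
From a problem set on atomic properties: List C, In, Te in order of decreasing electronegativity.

C is in period 2, group 14; In is in period 5, group 13; Te is in period 5, group 16.
Electronegativity increases across a period and decreases down a group, tracking effective nuclear charge and atomic size.
Neither a single period nor a single group — weigh both effects.
Te > In: Te lies to the right of In in period 5, so the across-period effect alone puts Te higher.
C > Te: period and group pull opposite ways; the down-group shift dominates (2.55 vs 2.10).
For reference (Pauling): C 2.55, In 1.78, Te 2.10.
So from highest to lowest: C > Te > In.

C > Te > In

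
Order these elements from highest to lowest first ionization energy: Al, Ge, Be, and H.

H is in period 1, group 1; Be is in period 2, group 2; Al is in period 3, group 13; Ge is in period 4, group 14.
Removing the outermost electron gets harder across a period and easier down a group.
A diagonal step moves right (one effect) and down (the opposite effect) at once.
Ge > Al: the two effects oppose for this pair; the across-period effect wins (762 vs 578 kJ/mol).
Be > Ge: period and group pull opposite ways; the down-group shift dominates (900 vs 762 kJ/mol).
H > Be: the two effects oppose for this pair; the down-group effect wins (1312 vs 900 kJ/mol).
Tabulated first ionization energy (kJ/mol): H 1312, Be 900, Al 578, Ge 762.
So from highest to lowest: H > Be > Ge > Al.

H, Be, Ge, Al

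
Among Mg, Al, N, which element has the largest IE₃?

The third ionization energy removes an electron from the +2 ion. For each element: Mg²⁺ is the bare [Ne] core; Al²⁺ still has 1 valence electron; N²⁺ still has 3 valence electrons.
Breaking into a closed-shell core is much more expensive than removing a leftover valence electron — Mg has the largest IE_3 here.
Valence configurations: Al²⁺ [Ne]3s¹, N²⁺ [He]2s²2p¹.
Tabulated IE_3 (kJ/mol): Mg 7733, Al 2745, N 4578.
Putting it together, IE_3: Al < N < Mg.

Mg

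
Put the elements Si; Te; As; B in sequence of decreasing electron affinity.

B is in period 2, group 13; Si is in period 3, group 14; As is in period 4, group 15; Te is in period 5, group 16.
Atoms with high Z_eff and room in the valence shell (especially the halogens) have the most exothermic electron affinities.
These sit on a diagonal, where the across-period and down-group effects partly cancel.
As > B: period and group pull opposite ways; the across-period shift dominates (78 vs 27 kJ/mol).
Si > As: the two effects oppose for this pair; the down-group effect wins (134 vs 78 kJ/mol).
Te > Si: the two effects oppose for this pair; the across-period effect wins (190 vs 134 kJ/mol).
Tabulated electron affinity (kJ/mol): B 27, Si 134, As 78, Te 190.
So from highest to lowest: Te > Si > As > B.

Te, Si, As, B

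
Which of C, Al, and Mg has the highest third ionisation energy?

Mg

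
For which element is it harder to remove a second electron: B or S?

After 1 electron has been removed, what remains? B⁺ still has 2 valence electrons; S⁺ still has 5 valence electrons.
All are still removing valence electrons, so compare the +1 ions as you would atoms: IE_2 generally rises across a period (higher Z_eff) and falls down a group (larger shell), subject to the usual subshell exceptions.
Valence configurations: B⁺ [He]2s², S⁺ [Ne]3s²3p³.
Tabulated IE_2 (kJ/mol): B 2427, S 2252.
Overall IE_2 order: S < B.

B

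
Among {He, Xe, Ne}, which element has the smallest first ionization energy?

He is in period 1, group 18; Ne is in period 2, group 18; Xe is in period 5, group 18.
Removing the outermost electron gets harder across a period and easier down a group.
All are in group 18, so first ionization energy increases up the group.
The smallest first ionization energy among these belongs to Xe.

Xe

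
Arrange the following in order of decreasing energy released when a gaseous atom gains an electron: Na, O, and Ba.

O is in period 2, group 16; Na is in period 3, group 1; Ba is in period 6, group 2.
EA tends to increase across a period and decrease down a group, though the pattern is less regular than for IE or radius.
Neither a single period nor a single group — weigh both effects.
Na > Ba: period and group pull opposite ways; the down-group shift dominates (53 vs 14 kJ/mol).
O > Na: both effects reinforce here, so O is clearly the higher of the two.
For reference (kJ/mol): O 141, Na 53, Ba 14.
So from highest to lowest: O > Na > Ba.

O, Na, Ba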